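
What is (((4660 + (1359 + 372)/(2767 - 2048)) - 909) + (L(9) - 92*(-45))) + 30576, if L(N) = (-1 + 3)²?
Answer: 27662380/719 ≈ 38473.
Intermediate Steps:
L(N) = 4 (L(N) = 2² = 4)
(((4660 + (1359 + 372)/(2767 - 2048)) - 909) + (L(9) - 92*(-45))) + 30576 = (((4660 + (1359 + 372)/(2767 - 2048)) - 909) + (4 - 92*(-45))) + 30576 = (((4660 + 1731/719) - 909) + (4 + 4140)) + 30576 = (((4660 + 1731*(1/719)) - 909) + 4144) + 30576 = (((4660 + 1731/719) - 909) + 4144) + 30576 = ((3352271/719 - 909) + 4144) + 30576 = (2698700/719 + 4144) + 30576 = 5678236/719 + 30576 = 27662380/719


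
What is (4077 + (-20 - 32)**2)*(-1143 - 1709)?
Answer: -19339412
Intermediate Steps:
(4077 + (-20 - 32)**2)*(-1143 - 1709) = (4077 + (-52)**2)*(-2852) = (4077 + 2704)*(-2852) = 6781*(-2852) = -19339412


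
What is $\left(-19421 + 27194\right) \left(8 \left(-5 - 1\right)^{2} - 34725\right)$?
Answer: $-267678801$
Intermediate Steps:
$\left(-19421 + 27194\right) \left(8 \left(-5 - 1\right)^{2} - 34725\right) = 7773 \left(8 \left(-6\right)^{2} - 34725\right) = 7773 \left(8 \cdot 36 - 34725\right) = 7773 \left(288 - 34725\right) = 7773 \left(-34437\right) = -267678801$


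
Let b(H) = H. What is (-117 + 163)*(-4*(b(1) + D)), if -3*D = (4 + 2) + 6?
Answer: 552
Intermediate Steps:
D = -4 (D = -((4 + 2) + 6)/3 = -(6 + 6)/3 = -⅓*12 = -4)
(-117 + 163)*(-4*(b(1) + D)) = (-117 + 163)*(-4*(1 - 4)) = 46*(-4*(-3)) = 46*12 = 552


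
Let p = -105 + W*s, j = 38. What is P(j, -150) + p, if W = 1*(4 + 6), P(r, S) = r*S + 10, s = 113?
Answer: -4665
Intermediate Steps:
P(r, S) = 10 + S*r (P(r, S) = S*r + 10 = 10 + S*r)
W = 10 (W = 1*10 = 10)
p = 1025 (p = -105 + 10*113 = -105 + 1130 = 1025)
P(j, -150) + p = (10 - 150*38) + 1025 = (10 - 5700) + 1025 = -5690 + 1025 = -4665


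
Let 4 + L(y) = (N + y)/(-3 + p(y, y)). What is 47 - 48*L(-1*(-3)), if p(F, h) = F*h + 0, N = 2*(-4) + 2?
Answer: 263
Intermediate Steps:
N = -6 (N = -8 + 2 = -6)
p(F, h) = F*h
L(y) = -4 + (-6 + y)/(-3 + y²) (L(y) = -4 + (-6 + y)/(-3 + y*y) = -4 + (-6 + y)/(-3 + y²))
47 - 48*L(-1*(-3)) = 47 - 48*(6 - 1*(-3) - 4*(-1*(-3))²)/(-3 + (-1*(-3))²) = 47 - 48*(6 + 3 - 4*3²)/(-3 + 3²) = 47 - 48*(6 + 3 - 4*9)/(-3 + 9) = 47 - 48*(6 + 3 - 36)/6 = 47 - 8*(-27) = 47 - 48*(-9/2) = 47 + 216 = 263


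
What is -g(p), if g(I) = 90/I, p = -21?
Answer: 30/7 ≈ 4.2857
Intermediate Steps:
-g(p) = -90/(-21) = -90*(-1)/21 = -1*(-30/7) = 30/7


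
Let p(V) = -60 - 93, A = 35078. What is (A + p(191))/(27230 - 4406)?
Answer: 34925/22824 ≈ 1.5302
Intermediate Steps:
p(V) = -153
(A + p(191))/(27230 - 4406) = (35078 - 153)/(27230 - 4406) = 34925/22824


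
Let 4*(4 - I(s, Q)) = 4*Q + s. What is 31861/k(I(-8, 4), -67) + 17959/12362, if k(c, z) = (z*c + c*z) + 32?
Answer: -194813679/1458716 ≈ -133.55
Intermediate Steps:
I(s, Q) = 4 - Q - s/4 (I(s, Q) = 4 - (4*Q + s)/4 = 4 - (s + 4*Q)/4 = 4 + (-Q - s/4) = 4 - Q - s/4)
k(c, z) = 32 + 2*c*z (k(c, z) = (c*z + c*z) + 32 = 2*c*z + 32 = 32 + 2*c*z)
31861/k(I(-8, 4), -67) + 17959/12362 = 31861/(32 + 2*(4 - 1*4 - 1/4*(-8))*(-67)) + 17959/12362 = 31861/(32 + 2*(4 - 4 + 2)*(-67)) + 17959*(1/12362) = 31861/(32 + 2*2*(-67)) + 17959/12362 = 31861/(32 - 268) + 17959/12362 = 31861/(-236) + 17959/12362 = 31861*(-1/236) + 17959/12362 = -31861/236 + 17959/12362 = -194813679/1458716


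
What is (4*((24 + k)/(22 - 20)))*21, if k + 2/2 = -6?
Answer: 714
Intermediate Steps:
k = -7 (k = -1 - 6 = -7)
(4*((24 + k)/(22 - 20)))*21 = (4*((24 - 7)/(22 - 20)))*21 = (4*(17/2))*21 = 34*21 = 714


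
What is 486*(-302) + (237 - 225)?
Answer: -146760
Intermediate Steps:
486*(-302) + (237 - 225) = -146772 + 12 = -146760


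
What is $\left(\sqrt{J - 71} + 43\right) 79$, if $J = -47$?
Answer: $3397 + 79 i \sqrt{118} \approx 3397.0 + 858.16 i$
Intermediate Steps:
$\left(\sqrt{J - 71} + 43\right) 79 = \left(\sqrt{-47 - 71} + 43\right) 79 = \left(\sqrt{-118} + 43\right) 79 = \left(i \sqrt{118} + 43\right) 79 = \left(43 + i \sqrt{118}\right) 79 = 3397 + 79 i \sqrt{118}$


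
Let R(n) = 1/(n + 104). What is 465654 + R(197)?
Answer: 140161855/301 ≈ 4.6565e+5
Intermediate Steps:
R(n) = 1/(104 + n)
465654 + R(197) = 465654 + 1/(104 + 197) = 465654 + 1/301 = 140161855/301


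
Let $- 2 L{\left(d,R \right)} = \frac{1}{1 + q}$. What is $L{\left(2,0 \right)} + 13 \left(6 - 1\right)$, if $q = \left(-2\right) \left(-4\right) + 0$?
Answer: $\frac{1169}{18} \approx 64.944$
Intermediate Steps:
$q = 8$ ($q = 8 + 0 = 8$)
$L{\left(d,R \right)} = - \frac{1}{18}$ ($L{\left(d,R \right)} = - \frac{1}{2 \left(1 + 8\right)} = - \frac{1}{2 \cdot 9} = \left(- \frac{1}{2}\right) \frac{1}{9} = - \frac{1}{18}$)
$L{\left(2,0 \right)} + 13 \left(6 - 1\right) = - \frac{1}{18} + 13 \left(6 - 1\right) = - \frac{1}{18} + 13 \cdot 5 = - \frac{1}{18} + 65 = \frac{1169}{18}$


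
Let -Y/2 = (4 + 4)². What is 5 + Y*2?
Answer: -251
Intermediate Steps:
Y = -128 (Y = -2*(4 + 4)² = -2*8² = -2*64 = -128)
5 + Y*2 = 5 - 128*2 = 5 - 256 = -251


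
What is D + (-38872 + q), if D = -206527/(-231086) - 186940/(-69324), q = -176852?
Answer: -863949770927737/4004951466 ≈ -2.1572e+5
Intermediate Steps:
D = 14379123647/4004951466 (D = -206527*(-1/231086) - 186940*(-1/69324) = 206527/231086 + 46735/17331 = 14379123647/4004951466 ≈ 3.5903)
D + (-38872 + q) = 14379123647/4004951466 + (-38872 - 176852) = 14379123647/4004951466 - 215724 = -863949770927737/4004951466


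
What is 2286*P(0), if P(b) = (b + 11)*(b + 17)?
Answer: 427482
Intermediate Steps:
P(b) = (11 + b)*(17 + b)
2286*P(0) = 2286*(187 + 0**2 + 28*0) = 2286*(187 + 0 + 0) = 2286*187 = 427482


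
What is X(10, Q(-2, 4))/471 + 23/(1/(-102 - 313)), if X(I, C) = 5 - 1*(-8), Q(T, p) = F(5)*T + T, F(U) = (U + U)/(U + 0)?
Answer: -4495682/471 ≈ -9545.0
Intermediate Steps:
F(U) = 2 (F(U) = (2*U)/U = 2)
Q(T, p) = 3*T (Q(T, p) = 2*T + T = 3*T)
X(I, C) = 13 (X(I, C) = 5 + 8 = 13)
X(10, Q(-2, 4))/471 + 23/(1/(-102 - 313)) = 13/471 + 23/(1/(-102 - 313)) = 13*(1/471) + 23/(1/(-415)) = 13/471 + 23/(-1/415) = 13/471 + 23*(-415) = 13/471 - 9545 = -4495682/471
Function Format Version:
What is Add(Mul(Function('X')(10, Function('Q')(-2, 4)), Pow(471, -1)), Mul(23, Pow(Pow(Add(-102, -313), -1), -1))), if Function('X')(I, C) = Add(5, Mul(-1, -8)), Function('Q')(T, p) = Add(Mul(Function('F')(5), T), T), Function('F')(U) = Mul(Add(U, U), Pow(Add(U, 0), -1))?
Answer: Rational(-4495682, 471) ≈ -9545.0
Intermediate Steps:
Function('F')(U) = 2 (Function('F')(U) = Mul(Mul(2, U), Pow(U, -1)) = 2)
Function('Q')(T, p) = Mul(3, T) (Function('Q')(T, p) = Add(Mul(2, T), T) = Mul(3, T))
Function('X')(I, C) = 13 (Function('X')(I, C) = Add(5, 8) = 13)
Add(Mul(Function('X')(10, Function('Q')(-2, 4)), Pow(471, -1)), Mul(23, Pow(Pow(Add(-102, -313), -1), -1))) = Add(Mul(13, Pow(471, -1)), Mul(23, Pow(Pow(Add(-102, -313), -1), -1))) = Add(Mul(13, Rational(1, 471)), Mul(23, Pow(Pow(-415, -1), -1))) = Add(Rational(13, 471), Mul(23, Pow(Rational(-1, 415), -1))) = Add(Rational(13, 471), Mul(23, -415)) = Add(Rational(13, 471), -9545) = Rational(-4495682, 471)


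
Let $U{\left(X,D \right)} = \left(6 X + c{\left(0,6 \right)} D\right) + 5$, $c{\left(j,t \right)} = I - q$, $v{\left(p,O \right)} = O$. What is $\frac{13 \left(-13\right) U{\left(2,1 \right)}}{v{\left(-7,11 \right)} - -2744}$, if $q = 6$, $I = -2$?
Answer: $- \frac{1521}{2755} \approx -0.55209$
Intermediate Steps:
$c{\left(j,t \right)} = -8$ ($c{\left(j,t \right)} = -2 - 6 = -8$)
$U{\left(X,D \right)} = 5 - 8 D + 6 X$ ($U{\left(X,D \right)} = \left(6 X - 8 D\right) + 5 = \left(- 8 D + 6 X\right) + 5 = 5 - 8 D + 6 X$)
$\frac{13 \left(-13\right) U{\left(2,1 \right)}}{v{\left(-7,11 \right)} - -2744} = \frac{13 \left(-13\right) \left(5 - 8 + 6 \cdot 2\right)}{11 - -2744} = \frac{\left(-169\right) \left(5 - 8 + 12\right)}{11 + 2744} = \frac{\left(-169\right) 9}{2755} = \left(-1521\right) \frac{1}{2755} = - \frac{1521}{2755}$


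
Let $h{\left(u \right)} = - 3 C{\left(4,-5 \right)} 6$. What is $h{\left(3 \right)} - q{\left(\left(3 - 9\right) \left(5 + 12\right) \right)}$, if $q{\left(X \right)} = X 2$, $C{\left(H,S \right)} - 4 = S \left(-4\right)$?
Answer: $-228$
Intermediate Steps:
$C{\left(H,S \right)} = 4 - 4 S$ ($C{\left(H,S \right)} = 4 + S \left(-4\right) = 4 - 4 S$)
$q{\left(X \right)} = 2 X$
$h{\left(u \right)} = -432$ ($h{\left(u \right)} = - 3 \left(4 - -20\right) 6 = - 3 \left(4 + 20\right) 6 = \left(-3\right) 24 \cdot 6 = \left(-72\right) 6 = -432$)
$h{\left(3 \right)} - q{\left(\left(3 - 9\right) \left(5 + 12\right) \right)} = -432 - 2 \left(3 - 9\right) \left(5 + 12\right) = -432 - 2 \left(\left(-6\right) 17\right) = -432 - 2 \left(-102\right) = -432 - -204 = -432 + 204 = -228$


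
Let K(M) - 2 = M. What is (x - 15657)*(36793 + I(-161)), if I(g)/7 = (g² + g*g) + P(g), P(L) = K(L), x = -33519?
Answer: -19600275024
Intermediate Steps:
K(M) = 2 + M
P(L) = 2 + L
I(g) = 14 + 7*g + 14*g² (I(g) = 7*((g² + g*g) + (2 + g)) = 7*((g² + g²) + (2 + g)) = 7*(2*g² + (2 + g)) = 7*(2 + g + 2*g²) = 14 + 7*g + 14*g²)
(x - 15657)*(36793 + I(-161)) = (-33519 - 15657)*(36793 + (14 + 7*(-161) + 14*(-161)²)) = -49176*(36793 + (14 - 1127 + 14*25921)) = -49176*(36793 + (14 - 1127 + 362894)) = -49176*(36793 + 361781) = -49176*398574 = -19600275024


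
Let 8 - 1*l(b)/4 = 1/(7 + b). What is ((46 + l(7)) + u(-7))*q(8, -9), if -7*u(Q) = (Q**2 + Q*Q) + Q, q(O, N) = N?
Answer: -4077/7 ≈ -582.43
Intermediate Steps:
l(b) = 32 - 4/(7 + b)
u(Q) = -2*Q**2/7 - Q/7 (u(Q) = -((Q**2 + Q*Q) + Q)/7 = -((Q**2 + Q**2) + Q)/7 = -(2*Q**2 + Q)/7 = -(Q + 2*Q**2)/7 = -2*Q**2/7 - Q/7)
((46 + l(7)) + u(-7))*q(8, -9) = ((46 + 4*(55 + 8*7)/(7 + 7)) - 1/7*(-7)*(1 + 2*(-7)))*(-9) = ((46 + 4*(55 + 56)/14) - 1/7*(-7)*(1 - 14))*(-9) = ((46 + 4*(1/14)*111) - 1/7*(-7)*(-13))*(-9) = ((46 + 222/7) - 13)*(-9) = (544/7 - 13)*(-9) = (453/7)*(-9) = -4077/7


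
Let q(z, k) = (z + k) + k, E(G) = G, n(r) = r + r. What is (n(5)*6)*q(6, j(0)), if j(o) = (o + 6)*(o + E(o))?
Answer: 360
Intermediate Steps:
n(r) = 2*r
j(o) = 2*o*(6 + o) (j(o) = (o + 6)*(o + o) = (6 + o)*(2*o) = 2*o*(6 + o))
q(z, k) = z + 2*k (q(z, k) = (k + z) + k = z + 2*k)
(n(5)*6)*q(6, j(0)) = ((2*5)*6)*(6 + 2*(2*0*(6 + 0))) = (10*6)*(6 + 2*(2*0*6)) = 60*(6 + 2*0) = 60*(6 + 0) = 60*6 = 360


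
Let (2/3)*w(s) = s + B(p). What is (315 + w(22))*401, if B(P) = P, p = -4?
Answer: 137142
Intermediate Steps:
w(s) = -6 + 3*s/2 (w(s) = 3*(s - 4)/2 = 3*(-4 + s)/2 = -6 + 3*s/2)
(315 + w(22))*401 = (315 + (-6 + (3/2)*22))*401 = (315 + (-6 + 33))*401 = (315 + 27)*401 = 342*401 = 137142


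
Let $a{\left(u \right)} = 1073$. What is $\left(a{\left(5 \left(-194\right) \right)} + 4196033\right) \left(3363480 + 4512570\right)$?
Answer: $33056616711300$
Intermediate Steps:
$\left(a{\left(5 \left(-194\right) \right)} + 4196033\right) \left(3363480 + 4512570\right) = \left(1073 + 4196033\right) \left(3363480 + 4512570\right) = 4197106 \cdot 7876050 = 33056616711300$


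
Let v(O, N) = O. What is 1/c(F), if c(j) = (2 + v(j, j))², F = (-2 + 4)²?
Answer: 1/36 ≈ 0.027778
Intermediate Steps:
F = 4 (F = 2² = 4)
c(j) = (2 + j)²
1/c(F) = 1/((2 + 4)²) = 1/(6²) = 1/36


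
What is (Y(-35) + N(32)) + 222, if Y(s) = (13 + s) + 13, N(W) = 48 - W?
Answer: 229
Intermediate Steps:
Y(s) = 26 + s
(Y(-35) + N(32)) + 222 = ((26 - 35) + (48 - 1*32)) + 222 = (-9 + (48 - 32)) + 222 = (-9 + 16) + 222 = 7 + 222 = 229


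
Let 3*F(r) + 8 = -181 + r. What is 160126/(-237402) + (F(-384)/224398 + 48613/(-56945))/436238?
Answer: -40573129594823442919/60153342607367620380 ≈ -0.67449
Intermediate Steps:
F(r) = -63 + r/3 (F(r) = -8/3 + (-181 + r)/3 = -8/3 + (-181/3 + r/3) = -63 + r/3)
160126/(-237402) + (F(-384)/224398 + 48613/(-56945))/436238 = 160126/(-237402) + ((-63 + (⅓)*(-384))/224398 + 48613/(-56945))/436238 = 160126*(-1/237402) + ((-63 - 128)*(1/224398) + 48613*(-1/56945))*(1/436238) = -80063/118701 + (-191*1/224398 - 48613/56945)*(1/436238) = -80063/118701 + (-191/224398 - 48613/56945)*(1/436238) = -80063/118701 - 10919536469/12778344110*1/436238 = -80063/118701 - 10919536469/5574399277858180 = -40573129594823442919/60153342607367620380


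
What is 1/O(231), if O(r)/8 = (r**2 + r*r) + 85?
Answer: 1/854456 ≈ 1.1703e-6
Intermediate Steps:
O(r) = 680 + 16*r**2 (O(r) = 8*((r**2 + r*r) + 85) = 8*((r**2 + r**2) + 85) = 8*(2*r**2 + 85) = 8*(85 + 2*r**2) = 680 + 16*r**2)
1/O(231) = 1/(680 + 16*231**2) = 1/(680 + 16*53361) = 1/(680 + 853776) = 1/854456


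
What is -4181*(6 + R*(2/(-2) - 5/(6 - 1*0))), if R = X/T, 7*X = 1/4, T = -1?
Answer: -4260439/168 ≈ -25360.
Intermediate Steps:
X = 1/28 (X = (⅐)/4 = (⅐)*(¼) = 1/28 ≈ 0.035714)
R = -1/28 (R = (1/28)/(-1) = (1/28)*(-1) = -1/28 ≈ -0.035714)
-4181*(6 + R*(2/(-2) - 5/(6 - 1*0))) = -4181*(6 - (2/(-2) - 5/(6 - 1*0))/28) = -4181*(6 - (2*(-½) - 5/(6 + 0))/28) = -4181*(6 - (-1 - 5/6)/28) = -4181*(6 - (-1 - 5*⅙)/28) = -4181*(6 - (-1 - ⅚)/28) = -4181*(6 - 1/28*(-11/6)) = -4181*(6 + 11/168) = -4181*1019/168 = -4260439/168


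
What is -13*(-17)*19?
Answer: 4199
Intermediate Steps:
-13*(-17)*19 = 221*19 = 4199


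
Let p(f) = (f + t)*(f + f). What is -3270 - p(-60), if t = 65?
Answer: -2670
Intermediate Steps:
p(f) = 2*f*(65 + f) (p(f) = (f + 65)*(f + f) = (65 + f)*(2*f) = 2*f*(65 + f))
-3270 - p(-60) = -3270 - 2*(-60)*(65 - 60) = -3270 - 2*(-60)*5 = -3270 - 1*(-600) = -3270 + 600 = -2670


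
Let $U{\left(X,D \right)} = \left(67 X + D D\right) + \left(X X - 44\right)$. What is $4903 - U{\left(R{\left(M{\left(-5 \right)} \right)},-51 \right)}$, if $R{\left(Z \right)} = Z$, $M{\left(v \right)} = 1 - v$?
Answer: $1908$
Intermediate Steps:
$U{\left(X,D \right)} = -44 + D^{2} + X^{2} + 67 X$ ($U{\left(X,D \right)} = \left(67 X + D^{2}\right) + \left(X^{2} - 44\right) = \left(D^{2} + 67 X\right) + \left(-44 + X^{2}\right) = -44 + D^{2} + X^{2} + 67 X$)
$4903 - U{\left(R{\left(M{\left(-5 \right)} \right)},-51 \right)} = 4903 - \left(-44 + \left(-51\right)^{2} + \left(1 - -5\right)^{2} + 67 \left(1 - -5\right)\right) = 4903 - \left(-44 + 2601 + \left(1 + 5\right)^{2} + 67 \left(1 + 5\right)\right) = 4903 - \left(-44 + 2601 + 6^{2} + 67 \cdot 6\right) = 4903 - \left(-44 + 2601 + 36 + 402\right) = 4903 - 2995 = 1908$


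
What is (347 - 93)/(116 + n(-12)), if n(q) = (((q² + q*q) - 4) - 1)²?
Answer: 254/80205 ≈ 0.0031669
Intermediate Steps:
n(q) = (-5 + 2*q²)² (n(q) = (((q² + q²) - 4) - 1)² = ((2*q² - 4) - 1)² = ((-4 + 2*q²) - 1)² = (-5 + 2*q²)²)
(347 - 93)/(116 + n(-12)) = (347 - 93)/(116 + (-5 + 2*(-12)²)²) = 254/(116 + (-5 + 2*144)²) = 254/(116 + (-5 + 288)²) = 254/(116 + 283²) = 254/(116 + 80089) = 254/80205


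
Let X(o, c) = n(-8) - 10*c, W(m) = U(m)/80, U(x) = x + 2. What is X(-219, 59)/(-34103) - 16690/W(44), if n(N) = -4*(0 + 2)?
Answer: -22767149046/784369 ≈ -29026.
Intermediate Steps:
U(x) = 2 + x
W(m) = 1/40 + m/80 (W(m) = (2 + m)/80 = (2 + m)*(1/80) = 1/40 + m/80)
n(N) = -8 (n(N) = -4*2 = -8)
X(o, c) = -8 - 10*c
X(-219, 59)/(-34103) - 16690/W(44) = (-8 - 10*59)/(-34103) - 16690/(1/40 + (1/80)*44) = (-8 - 590)*(-1/34103) - 16690/(1/40 + 11/20) = -598*(-1/34103) - 16690/23/40 = 598/34103 - 16690*40/23 = 598/34103 - 667600/23 = -22767149046/784369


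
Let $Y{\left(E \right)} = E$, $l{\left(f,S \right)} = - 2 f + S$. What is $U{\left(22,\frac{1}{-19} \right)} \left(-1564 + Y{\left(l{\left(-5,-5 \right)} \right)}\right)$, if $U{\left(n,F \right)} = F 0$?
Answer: $0$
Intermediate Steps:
$l{\left(f,S \right)} = S - 2 f$
$U{\left(n,F \right)} = 0$
$U{\left(22,\frac{1}{-19} \right)} \left(-1564 + Y{\left(l{\left(-5,-5 \right)} \right)}\right) = 0 \left(-1564 - -5\right) = 0 \left(-1564 + \left(-5 + 10\right)\right) = 0 \left(-1564 + 5\right) = 0 \left(-1559\right) = 0$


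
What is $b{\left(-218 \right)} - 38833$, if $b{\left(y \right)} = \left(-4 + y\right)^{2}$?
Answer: $10451$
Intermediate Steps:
$b{\left(-218 \right)} - 38833 = \left(-4 - 218\right)^{2} - 38833 = \left(-222\right)^{2} - 38833 = 49284 - 38833 = 10451$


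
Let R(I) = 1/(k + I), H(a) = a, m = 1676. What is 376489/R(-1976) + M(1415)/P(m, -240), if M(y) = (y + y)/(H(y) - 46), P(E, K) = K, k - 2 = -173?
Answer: -26558223788131/32856 ≈ -8.0832e+8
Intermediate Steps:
k = -171 (k = 2 - 173 = -171)
M(y) = 2*y/(-46 + y) (M(y) = (y + y)/(y - 46) = (2*y)/(-46 + y) = 2*y/(-46 + y))
R(I) = 1/(-171 + I)
376489/R(-1976) + M(1415)/P(m, -240) = 376489/(1/(-171 - 1976)) + (2*1415/(-46 + 1415))/(-240) = 376489/(1/(-2147)) + (2*1415/1369)*(-1/240) = 376489/(-1/2147) + (2*1415*(1/1369))*(-1/240) = 376489*(-2147) + (2830/1369)*(-1/240) = -808321883 - 283/32856 = -26558223788131/32856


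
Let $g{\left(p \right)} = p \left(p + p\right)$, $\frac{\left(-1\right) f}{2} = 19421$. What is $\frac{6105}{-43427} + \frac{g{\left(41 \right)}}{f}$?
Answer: $- \frac{191565992}{843395767} \approx -0.22714$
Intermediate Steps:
$f = -38842$ ($f = \left(-2\right) 19421 = -38842$)
$g{\left(p \right)} = 2 p^{2}$ ($g{\left(p \right)} = p 2 p = 2 p^{2}$)
$\frac{6105}{-43427} + \frac{g{\left(41 \right)}}{f} = \frac{6105}{-43427} + \frac{2 \cdot 41^{2}}{-38842} = 6105 \left(- \frac{1}{43427}\right) + 2 \cdot 1681 \left(- \frac{1}{38842}\right) = - \frac{6105}{43427} + 3362 \left(- \frac{1}{38842}\right) = - \frac{6105}{43427} - \frac{1681}{19421} = - \frac{191565992}{843395767}$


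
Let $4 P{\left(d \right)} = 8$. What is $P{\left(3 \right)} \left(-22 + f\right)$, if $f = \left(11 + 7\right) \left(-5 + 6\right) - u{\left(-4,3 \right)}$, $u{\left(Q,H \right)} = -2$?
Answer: $-4$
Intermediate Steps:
$P{\left(d \right)} = 2$ ($P{\left(d \right)} = \frac{1}{4} \cdot 8 = 2$)
$f = 20$ ($f = \left(11 + 7\right) \left(-5 + 6\right) - -2 = 18 \cdot 1 + 2 = 18 + 2 = 20$)
$P{\left(3 \right)} \left(-22 + f\right) = 2 \left(-22 + 20\right) = 2 \left(-2\right) = -4$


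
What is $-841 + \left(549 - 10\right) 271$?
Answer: $145228$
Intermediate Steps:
$-841 + \left(549 - 10\right) 271 = -841 + 539 \cdot 271 = -841 + 146069 = 145228$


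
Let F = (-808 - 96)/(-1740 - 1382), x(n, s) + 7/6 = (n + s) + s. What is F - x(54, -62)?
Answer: 669259/9366 ≈ 71.456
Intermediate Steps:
x(n, s) = -7/6 + n + 2*s (x(n, s) = -7/6 + ((n + s) + s) = -7/6 + (n + 2*s) = -7/6 + n + 2*s)
F = 452/1561 (F = -904/(-3122) = -904*(-1/3122) = 452/1561 ≈ 0.28956)
F - x(54, -62) = 452/1561 - (-7/6 + 54 + 2*(-62)) = 452/1561 - (-7/6 + 54 - 124) = 452/1561 - 1*(-427/6) = 452/1561 + 427/6 = 669259/9366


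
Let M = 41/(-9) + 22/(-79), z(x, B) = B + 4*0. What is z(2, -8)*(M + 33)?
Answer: -160208/711 ≈ -225.33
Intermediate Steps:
z(x, B) = B (z(x, B) = B + 0 = B)
M = -3437/711 (M = 41*(-1/9) + 22*(-1/79) = -41/9 - 22/79 = -3437/711 ≈ -4.8340)
z(2, -8)*(M + 33) = -8*(-3437/711 + 33) = -8*20026/711 = -160208/711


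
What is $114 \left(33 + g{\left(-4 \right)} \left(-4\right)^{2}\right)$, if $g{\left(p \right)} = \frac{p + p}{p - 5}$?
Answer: $\frac{16150}{3} \approx 5383.3$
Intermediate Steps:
$g{\left(p \right)} = \frac{2 p}{-5 + p}$
$114 \left(33 + g{\left(-4 \right)} \left(-4\right)^{2}\right) = 114 \left(33 + 2 \left(-4\right) \frac{1}{-5 - 4} \left(-4\right)^{2}\right) = 114 \left(33 + 2 \left(-4\right) \frac{1}{-9} \cdot 16\right) = 114 \left(33 + 2 \left(-4\right) \left(- \frac{1}{9}\right) 16\right) = 114 \left(33 + \frac{8}{9} \cdot 16\right) = 114 \left(33 + \frac{128}{9}\right) = 114 \cdot \frac{425}{9} = \frac{16150}{3}$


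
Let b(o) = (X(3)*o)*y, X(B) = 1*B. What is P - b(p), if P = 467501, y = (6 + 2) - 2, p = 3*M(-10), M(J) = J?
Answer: 468041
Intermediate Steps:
X(B) = B
p = -30 (p = 3*(-10) = -30)
y = 6 (y = 8 - 2 = 6)
b(o) = 18*o (b(o) = (3*o)*6 = 18*o)
P - b(p) = 467501 - 18*(-30) = 467501 - 1*(-540) = 467501 + 540 = 468041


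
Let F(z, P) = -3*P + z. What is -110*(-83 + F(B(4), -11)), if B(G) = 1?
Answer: 5390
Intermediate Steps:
F(z, P) = z - 3*P
-110*(-83 + F(B(4), -11)) = -110*(-83 + (1 - 3*(-11))) = -110*(-83 + (1 + 33)) = -110*(-83 + 34) = -110*(-49) = 5390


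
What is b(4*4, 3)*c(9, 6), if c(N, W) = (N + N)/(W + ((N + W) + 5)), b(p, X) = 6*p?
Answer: 864/13 ≈ 66.462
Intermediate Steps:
c(N, W) = 2*N/(5 + N + 2*W) (c(N, W) = (2*N)/(W + (5 + N + W)) = (2*N)/(5 + N + 2*W) = 2*N/(5 + N + 2*W))
b(4*4, 3)*c(9, 6) = (6*(4*4))*(2*9/(5 + 9 + 2*6)) = (6*16)*(2*9/(5 + 9 + 12)) = 96*(2*9/26) = 96*(2*9*(1/26)) = 96*(9/13) = 864/13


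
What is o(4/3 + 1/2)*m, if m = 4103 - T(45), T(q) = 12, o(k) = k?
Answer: 45001/6 ≈ 7500.2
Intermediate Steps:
m = 4091 (m = 4103 - 1*12 = 4103 - 12 = 4091)
o(4/3 + 1/2)*m = (4/3 + 1/2)*4091 = (4*(⅓) + 1*(½))*4091 = (4/3 + ½)*4091 = (11/6)*4091 = 45001/6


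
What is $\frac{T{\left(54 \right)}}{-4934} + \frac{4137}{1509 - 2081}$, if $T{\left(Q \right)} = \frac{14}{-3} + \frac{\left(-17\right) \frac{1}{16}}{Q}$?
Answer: $- \frac{4408403921}{609605568} \approx -7.2316$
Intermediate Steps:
$T{\left(Q \right)} = - \frac{14}{3} - \frac{17}{16 Q}$ ($T{\left(Q \right)} = 14 \left(- \frac{1}{3}\right) + \frac{\left(-17\right) \frac{1}{16}}{Q} = - \frac{14}{3} - \frac{17}{16 Q}$)
$\frac{T{\left(54 \right)}}{-4934} + \frac{4137}{1509 - 2081} = \frac{\frac{1}{48} \cdot \frac{1}{54} \left(-51 - 12096\right)}{-4934} + \frac{4137}{1509 - 2081} = \frac{1}{48} \cdot \frac{1}{54} \left(-51 - 12096\right) \left(- \frac{1}{4934}\right) + \frac{4137}{-572} = \frac{1}{48} \cdot \frac{1}{54} \left(-12147\right) \left(- \frac{1}{4934}\right) + 4137 \left(- \frac{1}{572}\right) = \left(- \frac{4049}{864}\right) \left(- \frac{1}{4934}\right) - \frac{4137}{572} = \frac{4049}{4262976} - \frac{4137}{572} = - \frac{4408403921}{609605568}$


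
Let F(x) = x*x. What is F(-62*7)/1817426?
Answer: 94178/908713 ≈ 0.10364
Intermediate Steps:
F(x) = x**2
F(-62*7)/1817426 = (-62*7)**2/1817426 = (-434)**2*(1/1817426) = 188356*(1/1817426) = 94178/908713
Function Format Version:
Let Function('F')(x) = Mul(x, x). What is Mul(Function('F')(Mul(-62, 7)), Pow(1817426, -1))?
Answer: Rational(94178, 908713) ≈ 0.10364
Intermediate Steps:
Function('F')(x) = Pow(x, 2)
Mul(Function('F')(Mul(-62, 7)), Pow(1817426, -1)) = Mul(Pow(Mul(-62, 7), 2), Pow(1817426, -1)) = Mul(Pow(-434, 2), Rational(1, 1817426)) = Mul(188356, Rational(1, 1817426)) = Rational(94178, 908713)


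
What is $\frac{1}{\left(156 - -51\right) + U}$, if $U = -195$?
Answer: $\frac{1}{12} \approx 0.083333$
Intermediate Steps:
$\frac{1}{\left(156 - -51\right) + U} = \frac{1}{\left(156 - -51\right) - 195} = \frac{1}{\left(156 + 51\right) - 195} = \frac{1}{207 - 195} = \frac{1}{12}$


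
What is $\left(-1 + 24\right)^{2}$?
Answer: $529$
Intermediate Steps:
$\left(-1 + 24\right)^{2} = 23^{2} = 529$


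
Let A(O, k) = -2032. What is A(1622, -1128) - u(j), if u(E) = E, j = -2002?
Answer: -30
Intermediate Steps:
A(1622, -1128) - u(j) = -2032 - 1*(-2002) = -2032 + 2002 = -30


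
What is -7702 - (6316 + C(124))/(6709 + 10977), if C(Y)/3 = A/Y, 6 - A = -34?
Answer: -2111470279/274133 ≈ -7702.4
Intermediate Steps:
A = 40 (A = 6 - 1*(-34) = 6 + 34 = 40)
C(Y) = 120/Y (C(Y) = 3*(40/Y) = 120/Y)
-7702 - (6316 + C(124))/(6709 + 10977) = -7702 - (6316 + 120/124)/(6709 + 10977) = -7702 - (6316 + 120*(1/124))/17686 = -7702 - (6316 + 30/31)/17686 = -7702 - 195826/(31*17686) = -7702 - 1*97913/274133 = -7702 - 97913/274133 = -2111470279/274133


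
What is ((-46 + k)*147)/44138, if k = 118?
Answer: 5292/22069 ≈ 0.23979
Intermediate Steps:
((-46 + k)*147)/44138 = ((-46 + 118)*147)/44138 = (72*147)*(1/44138) = 10584*(1/44138) = 5292/22069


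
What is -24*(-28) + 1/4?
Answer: 2689/4 ≈ 672.25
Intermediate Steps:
-24*(-28) + 1/4 = 672 + ¼ = 2689/4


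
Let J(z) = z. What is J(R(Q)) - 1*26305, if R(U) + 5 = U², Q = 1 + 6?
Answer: -26261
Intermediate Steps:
Q = 7
R(U) = -5 + U²
J(R(Q)) - 1*26305 = (-5 + 7²) - 1*26305 = (-5 + 49) - 26305 = 44 - 26305 = -26261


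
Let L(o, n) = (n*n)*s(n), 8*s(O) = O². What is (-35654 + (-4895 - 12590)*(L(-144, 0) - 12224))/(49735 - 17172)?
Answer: 213700986/32563 ≈ 6562.7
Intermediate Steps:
s(O) = O²/8
L(o, n) = n⁴/8 (L(o, n) = (n*n)*(n²/8) = n²*(n²/8) = n⁴/8)
(-35654 + (-4895 - 12590)*(L(-144, 0) - 12224))/(49735 - 17172) = (-35654 + (-4895 - 12590)*((⅛)*0⁴ - 12224))/(49735 - 17172) = (-35654 - 17485*((⅛)*0 - 12224))/32563 = (-35654 - 17485*(0 - 12224))*(1/32563) = (-35654 - 17485*(-12224))*(1/32563) = (-35654 + 213736640)*(1/32563) = 213700986*(1/32563) = 213700986/32563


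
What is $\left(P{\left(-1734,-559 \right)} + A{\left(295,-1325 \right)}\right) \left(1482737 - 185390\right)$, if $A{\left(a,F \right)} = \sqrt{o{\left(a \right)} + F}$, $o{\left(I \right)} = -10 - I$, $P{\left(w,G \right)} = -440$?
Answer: $-570832680 + 1297347 i \sqrt{1630} \approx -5.7083 \cdot 10^{8} + 5.2378 \cdot 10^{7} i$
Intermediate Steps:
$A{\left(a,F \right)} = \sqrt{-10 + F - a}$ ($A{\left(a,F \right)} = \sqrt{\left(-10 - a\right) + F} = \sqrt{-10 + F - a}$)
$\left(P{\left(-1734,-559 \right)} + A{\left(295,-1325 \right)}\right) \left(1482737 - 185390\right) = \left(-440 + \sqrt{-10 - 1325 - 295}\right) \left(1482737 - 185390\right) = \left(-440 + \sqrt{-10 - 1325 - 295}\right) 1297347 = \left(-440 + \sqrt{-1630}\right) 1297347 = \left(-440 + i \sqrt{1630}\right) 1297347 = -570832680 + 1297347 i \sqrt{1630}$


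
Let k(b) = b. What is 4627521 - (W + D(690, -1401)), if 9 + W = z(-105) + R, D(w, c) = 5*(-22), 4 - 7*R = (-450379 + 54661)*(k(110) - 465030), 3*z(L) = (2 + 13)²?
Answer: 184009605511/7 ≈ 2.6287e+10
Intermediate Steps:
z(L) = 75 (z(L) = (2 + 13)²/3 = (⅓)*15² = (⅓)*225 = 75)
R = -183977212556/7 (R = 4/7 - (-450379 + 54661)*(110 - 465030)/7 = 4/7 - (-395718)*(-464920)/7 = 4/7 - ⅐*183977212560 = 4/7 - 183977212560/7 = -183977212556/7 ≈ -2.6282e+10)
D(w, c) = -110
W = -183977212094/7 (W = -9 + (75 - 183977212556/7) = -9 - 183977212031/7 = -183977212094/7 ≈ -2.6282e+10)
4627521 - (W + D(690, -1401)) = 4627521 - (-183977212094/7 - 110) = 4627521 - 1*(-183977212864/7) = 4627521 + 183977212864/7 = 184009605511/7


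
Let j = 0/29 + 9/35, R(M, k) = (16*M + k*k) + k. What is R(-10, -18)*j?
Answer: 1314/35 ≈ 37.543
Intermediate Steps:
R(M, k) = k + k² + 16*M (R(M, k) = (16*M + k²) + k = (k² + 16*M) + k = k + k² + 16*M)
j = 9/35 (j = 0*(1/29) + 9*(1/35) = 0 + 9/35 = 9/35 ≈ 0.25714)
R(-10, -18)*j = (-18 + (-18)² + 16*(-10))*(9/35) = (-18 + 324 - 160)*(9/35) = 146*(9/35) = 1314/35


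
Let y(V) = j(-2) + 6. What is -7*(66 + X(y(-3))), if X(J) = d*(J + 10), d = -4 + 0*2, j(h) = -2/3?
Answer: -98/3 ≈ -32.667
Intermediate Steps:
j(h) = -2/3 (j(h) = -2*1/3 = -2/3)
y(V) = 16/3 (y(V) = -2/3 + 6 = 16/3)
d = -4 (d = -4 + 0 = -4)
X(J) = -40 - 4*J (X(J) = -4*(J + 10) = -4*(10 + J) = -40 - 4*J)
-7*(66 + X(y(-3))) = -7*(66 + (-40 - 4*16/3)) = -7*(66 + (-40 - 64/3)) = -7*(66 - 184/3) = -7*14/3 = -98/3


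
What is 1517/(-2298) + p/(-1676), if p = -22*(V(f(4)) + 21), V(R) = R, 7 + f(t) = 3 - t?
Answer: -235658/481431 ≈ -0.48949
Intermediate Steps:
f(t) = -4 - t (f(t) = -7 + (3 - t) = -4 - t)
p = -286 (p = -22*((-4 - 1*4) + 21) = -22*((-4 - 4) + 21) = -22*(-8 + 21) = -22*13 = -286)
1517/(-2298) + p/(-1676) = 1517/(-2298) - 286/(-1676) = 1517*(-1/2298) - 286*(-1/1676) = -1517/2298 + 143/838 = -235658/481431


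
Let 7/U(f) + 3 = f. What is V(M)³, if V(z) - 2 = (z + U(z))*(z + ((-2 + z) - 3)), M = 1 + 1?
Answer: 343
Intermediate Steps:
U(f) = 7/(-3 + f)
M = 2
V(z) = 2 + (-5 + 2*z)*(z + 7/(-3 + z)) (V(z) = 2 + (z + 7/(-3 + z))*(z + ((-2 + z) - 3)) = 2 + (z + 7/(-3 + z))*(z + (-5 + z)) = 2 + (z + 7/(-3 + z))*(-5 + 2*z) = 2 + (-5 + 2*z)*(z + 7/(-3 + z)))
V(M)³ = ((-41 - 11*2² + 2*2³ + 31*2)/(-3 + 2))³ = ((-41 - 11*4 + 2*8 + 62)/(-1))³ = (-(-41 - 44 + 16 + 62))³ = (-1*(-7))³ = 7³ = 343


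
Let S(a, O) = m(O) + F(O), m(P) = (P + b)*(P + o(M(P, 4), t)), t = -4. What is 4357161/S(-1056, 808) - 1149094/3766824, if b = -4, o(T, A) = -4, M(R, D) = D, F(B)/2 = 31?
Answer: 3917448658933/608792211468 ≈ 6.4348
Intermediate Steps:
F(B) = 62 (F(B) = 2*31 = 62)
m(P) = (-4 + P)² (m(P) = (P - 4)*(P - 4) = (-4 + P)*(-4 + P) = (-4 + P)²)
S(a, O) = 78 + O² - 8*O (S(a, O) = (16 + O² - 8*O) + 62 = 78 + O² - 8*O)
4357161/S(-1056, 808) - 1149094/3766824 = 4357161/(78 + 808² - 8*808) - 1149094/3766824 = 4357161/(78 + 652864 - 6464) - 1149094*1/3766824 = 4357161/646478 - 574547/1883412 = 3917448658933/608792211468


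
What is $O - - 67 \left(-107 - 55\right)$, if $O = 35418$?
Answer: $24564$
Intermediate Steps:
$O - - 67 \left(-107 - 55\right) = 35418 - - 67 \left(-107 - 55\right) = 35418 - \left(-67\right) \left(-162\right) = 35418 - 10854 = 24564$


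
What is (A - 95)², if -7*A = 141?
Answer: 649636/49 ≈ 13258.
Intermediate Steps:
A = -141/7 (A = -⅐*141 = -141/7 ≈ -20.143)
(A - 95)² = (-141/7 - 95)² = (-806/7)² = 649636/49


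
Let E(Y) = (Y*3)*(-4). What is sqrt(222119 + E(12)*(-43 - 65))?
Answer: sqrt(237671) ≈ 487.52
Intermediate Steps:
E(Y) = -12*Y (E(Y) = (3*Y)*(-4) = -12*Y)
sqrt(222119 + E(12)*(-43 - 65)) = sqrt(222119 + (-12*12)*(-43 - 65)) = sqrt(222119 - 144*(-108)) = sqrt(222119 + 15552) = sqrt(237671)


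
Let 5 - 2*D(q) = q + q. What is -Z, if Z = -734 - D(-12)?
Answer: 1497/2 ≈ 748.50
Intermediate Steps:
D(q) = 5/2 - q (D(q) = 5/2 - (q + q)/2 = 5/2 - q)
Z = -1497/2 (Z = -734 - (5/2 - 1*(-12)) = -734 - (5/2 + 12) = -734 - 1*29/2 = -734 - 29/2 = -1497/2 ≈ -748.50)
-Z = -1*(-1497/2) = 1497/2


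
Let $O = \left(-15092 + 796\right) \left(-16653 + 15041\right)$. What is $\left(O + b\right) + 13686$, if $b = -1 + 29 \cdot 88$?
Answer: $23061389$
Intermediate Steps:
$b = 2551$ ($b = -1 + 2552 = 2551$)
$O = 23045152$ ($O = \left(-14296\right) \left(-1612\right) = 23045152$)
$\left(O + b\right) + 13686 = \left(23045152 + 2551\right) + 13686 = 23047703 + 13686 = 23061389$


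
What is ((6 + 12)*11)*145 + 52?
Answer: 28762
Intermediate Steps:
((6 + 12)*11)*145 + 52 = (18*11)*145 + 52 = 198*145 + 52 = 28710 + 52 = 28762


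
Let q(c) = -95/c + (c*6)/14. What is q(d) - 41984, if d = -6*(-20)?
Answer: -7044805/168 ≈ -41933.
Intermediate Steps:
d = 120
q(c) = -95/c + 3*c/7 (q(c) = -95/c + (6*c)*(1/14) = -95/c + 3*c/7)
q(d) - 41984 = (-95/120 + (3/7)*120) - 41984 = (-95*1/120 + 360/7) - 41984 = (-19/24 + 360/7) - 41984 = 8507/168 - 41984 = -7044805/168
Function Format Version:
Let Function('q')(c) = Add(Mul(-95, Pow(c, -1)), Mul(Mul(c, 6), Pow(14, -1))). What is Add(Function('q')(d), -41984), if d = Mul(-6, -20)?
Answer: Rational(-7044805, 168) ≈ -41933.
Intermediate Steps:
d = 120
Function('q')(c) = Add(Mul(-95, Pow(c, -1)), Mul(Rational(3, 7), c)) (Function('q')(c) = Add(Mul(-95, Pow(c, -1)), Mul(Mul(6, c), Rational(1, 14))) = Add(Mul(-95, Pow(c, -1)), Mul(Rational(3, 7), c)))
Add(Function('q')(d), -41984) = Add(Add(Mul(-95, Pow(120, -1)), Mul(Rational(3, 7), 120)), -41984) = Add(Add(Mul(-95, Rational(1, 120)), Rational(360, 7)), -41984) = Add(Add(Rational(-19, 24), Rational(360, 7)), -41984) = Add(Rational(8507, 168), -41984) = Rational(-7044805, 168)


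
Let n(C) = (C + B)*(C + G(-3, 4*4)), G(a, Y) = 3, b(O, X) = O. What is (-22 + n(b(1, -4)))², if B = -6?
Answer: 1764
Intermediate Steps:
n(C) = (-6 + C)*(3 + C) (n(C) = (C - 6)*(C + 3) = (-6 + C)*(3 + C))
(-22 + n(b(1, -4)))² = (-22 + (-18 + 1² - 3*1))² = (-22 + (-18 + 1 - 3))² = (-22 - 20)² = (-42)² = 1764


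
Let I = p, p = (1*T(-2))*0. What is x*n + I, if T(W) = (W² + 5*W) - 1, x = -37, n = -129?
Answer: 4773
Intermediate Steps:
T(W) = -1 + W² + 5*W
p = 0 (p = (1*(-1 + (-2)² + 5*(-2)))*0 = (1*(-1 + 4 - 10))*0 = (1*(-7))*0 = -7*0 = 0)
I = 0
x*n + I = -37*(-129) + 0 = 4773 + 0 = 4773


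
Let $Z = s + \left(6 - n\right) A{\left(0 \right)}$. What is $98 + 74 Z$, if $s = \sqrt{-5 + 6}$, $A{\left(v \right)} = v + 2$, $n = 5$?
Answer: $320$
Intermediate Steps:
$A{\left(v \right)} = 2 + v$
$s = 1$ ($s = \sqrt{1} = 1$)
$Z = 3$ ($Z = 1 + \left(6 - 5\right) \left(2 + 0\right) = 1 + \left(6 - 5\right) 2 = 1 + 1 \cdot 2 = 1 + 2 = 3$)
$98 + 74 Z = 98 + 74 \cdot 3 = 98 + 222 = 320$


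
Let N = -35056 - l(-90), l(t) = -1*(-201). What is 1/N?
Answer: -1/35257 ≈ -2.8363e-5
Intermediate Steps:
l(t) = 201
N = -35257 (N = -35056 - 1*201 = -35056 - 201 = -35257)
1/N = 1/(-35257) = -1/35257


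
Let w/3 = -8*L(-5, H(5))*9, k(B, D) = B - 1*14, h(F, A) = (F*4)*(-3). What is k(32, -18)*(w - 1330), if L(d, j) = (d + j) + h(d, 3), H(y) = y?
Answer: -257220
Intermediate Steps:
h(F, A) = -12*F (h(F, A) = (4*F)*(-3) = -12*F)
k(B, D) = -14 + B (k(B, D) = B - 14 = -14 + B)
L(d, j) = j - 11*d (L(d, j) = (d + j) - 12*d = j - 11*d)
w = -12960 (w = 3*(-8*(5 - 11*(-5))*9) = 3*(-8*(5 + 55)*9) = 3*(-8*60*9) = 3*(-480*9) = 3*(-4320) = -12960)
k(32, -18)*(w - 1330) = (-14 + 32)*(-12960 - 1330) = 18*(-14290) = -257220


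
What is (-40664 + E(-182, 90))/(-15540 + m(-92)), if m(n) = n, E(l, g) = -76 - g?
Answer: 20415/7816 ≈ 2.6119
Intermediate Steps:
(-40664 + E(-182, 90))/(-15540 + m(-92)) = (-40664 + (-76 - 1*90))/(-15540 - 92) = (-40664 + (-76 - 90))/(-15632) = (-40664 - 166)*(-1/15632) = -40830*(-1/15632) = 20415/7816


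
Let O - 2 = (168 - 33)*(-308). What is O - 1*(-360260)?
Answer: 318682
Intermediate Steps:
O = -41578 (O = 2 + (168 - 33)*(-308) = 2 + 135*(-308) = 2 - 41580 = -41578)
O - 1*(-360260) = -41578 - 1*(-360260) = -41578 + 360260 = 318682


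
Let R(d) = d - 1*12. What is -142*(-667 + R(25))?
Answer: 92868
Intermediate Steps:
R(d) = -12 + d (R(d) = d - 12 = -12 + d)
-142*(-667 + R(25)) = -142*(-667 + (-12 + 25)) = -142*(-667 + 13) = -142*(-654) = 92868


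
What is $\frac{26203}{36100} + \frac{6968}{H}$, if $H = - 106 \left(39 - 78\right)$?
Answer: $\frac{13841077}{5739900} \approx 2.4114$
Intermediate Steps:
$H = 4134$ ($H = \left(-106\right) \left(-39\right) = 4134$)
$\frac{26203}{36100} + \frac{6968}{H} = \frac{26203}{36100} + \frac{6968}{4134} = 26203 \cdot \frac{1}{36100} + 6968 \cdot \frac{1}{4134} = \frac{26203}{36100} + \frac{268}{159} = \frac{13841077}{5739900}$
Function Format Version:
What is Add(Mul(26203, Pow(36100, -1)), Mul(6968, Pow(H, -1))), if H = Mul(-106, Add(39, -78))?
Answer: Rational(13841077, 5739900) ≈ 2.4114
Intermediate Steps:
H = 4134 (H = Mul(-106, -39) = 4134)
Add(Mul(26203, Pow(36100, -1)), Mul(6968, Pow(H, -1))) = Add(Mul(26203, Pow(36100, -1)), Mul(6968, Pow(4134, -1))) = Add(Mul(26203, Rational(1, 36100)), Mul(6968, Rational(1, 4134))) = Add(Rational(26203, 36100), Rational(268, 159)) = Rational(13841077, 5739900)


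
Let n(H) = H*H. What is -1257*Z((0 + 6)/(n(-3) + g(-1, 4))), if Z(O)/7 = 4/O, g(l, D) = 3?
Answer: -70392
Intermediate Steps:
n(H) = H**2
Z(O) = 28/O (Z(O) = 7*(4/O) = 28/O)
-1257*Z((0 + 6)/(n(-3) + g(-1, 4))) = -35196/((0 + 6)/((-3)**2 + 3)) = -35196/(6/(9 + 3)) = -35196/(6/12) = -35196/(6*(1/12)) = -35196/1/2 = -35196*2 = -1257*56 = -70392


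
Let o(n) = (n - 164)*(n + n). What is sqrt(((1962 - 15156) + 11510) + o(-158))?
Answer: 2*sqrt(25017) ≈ 316.34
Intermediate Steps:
o(n) = 2*n*(-164 + n) (o(n) = (-164 + n)*(2*n) = 2*n*(-164 + n))
sqrt(((1962 - 15156) + 11510) + o(-158)) = sqrt(((1962 - 15156) + 11510) + 2*(-158)*(-164 - 158)) = sqrt((-13194 + 11510) + 2*(-158)*(-322)) = sqrt(-1684 + 101752) = sqrt(100068) = 2*sqrt(25017)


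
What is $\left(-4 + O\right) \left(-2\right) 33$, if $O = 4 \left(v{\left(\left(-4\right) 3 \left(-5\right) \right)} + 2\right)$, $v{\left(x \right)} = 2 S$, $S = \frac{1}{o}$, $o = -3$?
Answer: $-88$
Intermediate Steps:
$S = - \frac{1}{3}$ ($S = \frac{1}{-3} = - \frac{1}{3} \approx -0.33333$)
$v{\left(x \right)} = - \frac{2}{3}$ ($v{\left(x \right)} = 2 \left(- \frac{1}{3}\right) = - \frac{2}{3}$)
$O = \frac{16}{3}$ ($O = 4 \left(- \frac{2}{3} + 2\right) = 4 \cdot \frac{4}{3} = \frac{16}{3} \approx 5.3333$)
$\left(-4 + O\right) \left(-2\right) 33 = \left(-4 + \frac{16}{3}\right) \left(-2\right) 33 = \frac{4}{3} \left(-2\right) 33 = \left(- \frac{8}{3}\right) 33 = -88$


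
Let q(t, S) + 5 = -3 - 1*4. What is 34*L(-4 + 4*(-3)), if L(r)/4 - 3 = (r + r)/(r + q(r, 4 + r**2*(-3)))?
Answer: 3944/7 ≈ 563.43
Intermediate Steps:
q(t, S) = -12 (q(t, S) = -5 + (-3 - 1*4) = -5 + (-3 - 4) = -5 - 7 = -12)
L(r) = 12 + 8*r/(-12 + r) (L(r) = 12 + 4*((r + r)/(r - 12)) = 12 + 4*((2*r)/(-12 + r)) = 12 + 4*(2*r/(-12 + r)) = 12 + 8*r/(-12 + r))
34*L(-4 + 4*(-3)) = 34*(4*(-36 + 5*(-4 + 4*(-3)))/(-12 + (-4 + 4*(-3)))) = 34*(4*(-36 + 5*(-4 - 12))/(-12 + (-4 - 12))) = 34*(4*(-36 + 5*(-16))/(-12 - 16)) = 34*(4*(-36 - 80)/(-28)) = 34*(4*(-1/28)*(-116)) = 34*(116/7) = 3944/7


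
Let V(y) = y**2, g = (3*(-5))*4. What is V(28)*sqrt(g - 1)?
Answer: 784*I*sqrt(61) ≈ 6123.2*I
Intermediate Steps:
g = -60 (g = -15*4 = -60)
V(28)*sqrt(g - 1) = 28**2*sqrt(-60 - 1) = 784*sqrt(-61) = 784*(I*sqrt(61)) = 784*I*sqrt(61)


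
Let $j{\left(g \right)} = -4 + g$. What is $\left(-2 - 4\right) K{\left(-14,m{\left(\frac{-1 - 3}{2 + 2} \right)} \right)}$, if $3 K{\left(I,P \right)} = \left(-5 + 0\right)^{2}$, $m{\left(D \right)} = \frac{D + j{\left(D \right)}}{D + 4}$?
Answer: $-50$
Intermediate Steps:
$m{\left(D \right)} = \frac{-4 + 2 D}{4 + D}$ ($m{\left(D \right)} = \frac{D + \left(-4 + D\right)}{D + 4} = \frac{-4 + 2 D}{4 + D}$)
$K{\left(I,P \right)} = \frac{25}{3}$ ($K{\left(I,P \right)} = \frac{\left(-5 + 0\right)^{2}}{3} = \frac{\left(-5\right)^{2}}{3} = \frac{1}{3} \cdot 25 = \frac{25}{3}$)
$\left(-2 - 4\right) K{\left(-14,m{\left(\frac{-1 - 3}{2 + 2} \right)} \right)} = \left(-2 - 4\right) \frac{25}{3} = \left(-6\right) \frac{25}{3} = -50$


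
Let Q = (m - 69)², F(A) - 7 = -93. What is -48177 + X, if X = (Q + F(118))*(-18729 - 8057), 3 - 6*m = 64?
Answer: -2981198083/18 ≈ -1.6562e+8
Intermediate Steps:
m = -61/6 (m = ½ - ⅙*64 = ½ - 32/3 = -61/6 ≈ -10.167)
F(A) = -86 (F(A) = 7 - 93 = -86)
Q = 225625/36 (Q = (-61/6 - 69)² = (-475/6)² = 225625/36 ≈ 6267.4)
X = -2980330897/18 (X = (225625/36 - 86)*(-18729 - 8057) = (222529/36)*(-26786) = -2980330897/18 ≈ -1.6557e+8)
-48177 + X = -48177 - 2980330897/18 = -2981198083/18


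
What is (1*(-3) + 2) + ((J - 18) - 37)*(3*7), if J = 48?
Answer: -148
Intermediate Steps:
(1*(-3) + 2) + ((J - 18) - 37)*(3*7) = (1*(-3) + 2) + ((48 - 18) - 37)*(3*7) = (-3 + 2) + (30 - 37)*21 = -1 - 7*21 = -1 - 147 = -148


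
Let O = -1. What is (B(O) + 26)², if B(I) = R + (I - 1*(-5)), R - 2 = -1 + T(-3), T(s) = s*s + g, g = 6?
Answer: 2116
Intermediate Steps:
T(s) = 6 + s² (T(s) = s*s + 6 = s² + 6 = 6 + s²)
R = 16 (R = 2 + (-1 + (6 + (-3)²)) = 2 + (-1 + (6 + 9)) = 2 + (-1 + 15) = 2 + 14 = 16)
B(I) = 21 + I (B(I) = 16 + (I - 1*(-5)) = 16 + (I + 5) = 16 + (5 + I) = 21 + I)
(B(O) + 26)² = ((21 - 1) + 26)² = (20 + 26)² = 46² = 2116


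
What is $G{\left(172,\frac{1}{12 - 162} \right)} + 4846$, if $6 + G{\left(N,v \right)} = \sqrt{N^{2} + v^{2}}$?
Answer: $4840 + \frac{\sqrt{665640001}}{150} \approx 5012.0$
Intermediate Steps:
$G{\left(N,v \right)} = -6 + \sqrt{N^{2} + v^{2}}$
$G{\left(172,\frac{1}{12 - 162} \right)} + 4846 = \left(-6 + \sqrt{172^{2} + \left(\frac{1}{12 - 162}\right)^{2}}\right) + 4846 = \left(-6 + \sqrt{29584 + \left(\frac{1}{-150}\right)^{2}}\right) + 4846 = \left(-6 + \sqrt{29584 + \left(- \frac{1}{150}\right)^{2}}\right) + 4846 = \left(-6 + \sqrt{29584 + \frac{1}{22500}}\right) + 4846 = \left(-6 + \sqrt{\frac{665640001}{22500}}\right) + 4846 = \left(-6 + \frac{\sqrt{665640001}}{150}\right) + 4846 = 4840 + \frac{\sqrt{665640001}}{150}$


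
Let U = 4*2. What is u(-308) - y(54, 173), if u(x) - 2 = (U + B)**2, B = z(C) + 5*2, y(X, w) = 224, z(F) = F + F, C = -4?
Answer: -122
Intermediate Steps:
z(F) = 2*F
U = 8
B = 2 (B = 2*(-4) + 5*2 = -8 + 10 = 2)
u(x) = 102 (u(x) = 2 + (8 + 2)**2 = 2 + 10**2 = 2 + 100 = 102)
u(-308) - y(54, 173) = 102 - 1*224 = 102 - 224 = -122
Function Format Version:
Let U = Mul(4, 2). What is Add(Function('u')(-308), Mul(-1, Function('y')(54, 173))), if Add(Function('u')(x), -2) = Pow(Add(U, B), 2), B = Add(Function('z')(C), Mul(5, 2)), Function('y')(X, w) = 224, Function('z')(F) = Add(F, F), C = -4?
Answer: -122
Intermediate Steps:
Function('z')(F) = Mul(2, F)
U = 8
B = 2 (B = Add(Mul(2, -4), Mul(5, 2)) = Add(-8, 10) = 2)
Function('u')(x) = 102 (Function('u')(x) = Add(2, Pow(Add(8, 2), 2)) = Add(2, Pow(10, 2)) = Add(2, 100) = 102)
Add(Function('u')(-308), Mul(-1, Function('y')(54, 173))) = Add(102, Mul(-1, 224)) = Add(102, -224) = -122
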